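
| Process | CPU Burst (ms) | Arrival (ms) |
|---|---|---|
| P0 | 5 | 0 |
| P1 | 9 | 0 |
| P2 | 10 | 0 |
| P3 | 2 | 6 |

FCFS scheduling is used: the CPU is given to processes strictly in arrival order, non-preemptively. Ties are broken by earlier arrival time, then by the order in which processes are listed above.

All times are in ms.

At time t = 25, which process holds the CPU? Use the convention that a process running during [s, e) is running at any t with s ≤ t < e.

Schedule: | P0 0-5 | P1 5-14 | P2 14-24 | P3 24-26 |
Completion: P0=5  P1=14  P2=24  P3=26
Turnaround (C−A): P0=5  P1=14  P2=24  P3=20

P3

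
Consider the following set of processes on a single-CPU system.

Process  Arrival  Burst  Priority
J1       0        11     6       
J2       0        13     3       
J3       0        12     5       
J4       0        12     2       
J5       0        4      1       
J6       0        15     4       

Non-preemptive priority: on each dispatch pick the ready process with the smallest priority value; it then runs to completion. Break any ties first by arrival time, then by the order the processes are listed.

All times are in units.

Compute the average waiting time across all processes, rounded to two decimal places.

Schedule: | J5 0-4 | J4 4-16 | J2 16-29 | J6 29-44 | J3 44-56 | J1 56-67 |
Completion: J1=67  J2=29  J3=56  J4=16  J5=4  J6=44
Turnaround (C−A): J1=67  J2=29  J3=56  J4=16  J5=4  J6=44
Waiting times: J1=56, J2=16, J3=44, J4=4, J5=0, J6=29
Average waiting = (56+16+44+4+0+29) / 6 = 149/6 = 24.83

24.83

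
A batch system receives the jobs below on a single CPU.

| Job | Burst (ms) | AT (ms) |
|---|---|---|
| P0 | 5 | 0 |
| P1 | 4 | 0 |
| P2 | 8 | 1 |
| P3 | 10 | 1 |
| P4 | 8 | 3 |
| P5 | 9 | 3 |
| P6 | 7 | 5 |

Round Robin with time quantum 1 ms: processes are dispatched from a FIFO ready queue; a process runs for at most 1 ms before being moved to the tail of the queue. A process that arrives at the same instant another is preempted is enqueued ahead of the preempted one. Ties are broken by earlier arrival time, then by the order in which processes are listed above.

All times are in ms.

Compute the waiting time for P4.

36

Timeline: | P0 0-1 | P1 1-2 | P2 2-3 | P3 3-4 | P0 4-5 | P1 5-6 | P4 6-7 | P5 7-8 | P2 8-9 | P3 9-10 | P6 10-11 | P0 11-12 | P1 12-13 | P4 13-14 | P5 14-15 | P2 15-16 | P3 16-17 | P6 17-18 | P0 18-19 | P1 19-20 | P4 20-21 | P5 21-22 | P2 22-23 | P3 23-24 | P6 24-25 | P0 25-26 | P4 26-27 | P5 27-28 | P2 28-29 | P3 29-30 | P6 30-31 | P4 31-32 | P5 32-33 | P2 33-34 | P3 34-35 | P6 35-36 | P4 36-37 | P5 37-38 | P2 38-39 | P3 39-40 | P6 40-41 | P4 41-42 | P5 42-43 | P2 43-44 | P3 44-45 | P6 45-46 | P4 46-47 | P5 47-48 | P3 48-49 | P5 49-50 | P3 50-51 |
Completion: P0=26  P1=20  P2=44  P3=51  P4=47  P5=50  P6=46
Turnaround (C−A): P0=26  P1=20  P2=43  P3=50  P4=44  P5=47  P6=41
Waiting(P4) = turnaround − burst = 44 − 8 = 36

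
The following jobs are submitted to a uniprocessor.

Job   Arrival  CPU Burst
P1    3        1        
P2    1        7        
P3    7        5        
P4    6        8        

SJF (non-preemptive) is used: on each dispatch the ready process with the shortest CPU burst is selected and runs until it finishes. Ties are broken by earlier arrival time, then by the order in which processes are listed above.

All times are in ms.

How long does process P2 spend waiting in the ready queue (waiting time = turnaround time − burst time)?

Timeline: | idle 0-1 | P2 1-8 | P1 8-9 | P3 9-14 | P4 14-22 |
Completion: P1=9  P2=8  P3=14  P4=22
Waiting(P2) = turnaround − burst = 7 − 7 = 0

0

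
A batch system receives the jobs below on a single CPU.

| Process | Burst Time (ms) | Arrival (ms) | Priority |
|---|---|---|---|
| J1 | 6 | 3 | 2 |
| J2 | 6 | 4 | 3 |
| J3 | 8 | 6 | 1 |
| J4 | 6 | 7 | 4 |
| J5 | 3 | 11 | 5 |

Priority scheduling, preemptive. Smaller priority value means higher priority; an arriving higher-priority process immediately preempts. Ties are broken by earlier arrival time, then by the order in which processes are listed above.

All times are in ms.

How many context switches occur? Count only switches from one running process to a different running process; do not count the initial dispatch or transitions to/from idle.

5

Gantt: | idle 0-3 | J1 3-6 | J3 6-14 | J1 14-17 | J2 17-23 | J4 23-29 | J5 29-32 |
Completion: J1=17  J2=23  J3=14  J4=29  J5=32
Turnaround (C−A): J1=14  J2=19  J3=8  J4=22  J5=21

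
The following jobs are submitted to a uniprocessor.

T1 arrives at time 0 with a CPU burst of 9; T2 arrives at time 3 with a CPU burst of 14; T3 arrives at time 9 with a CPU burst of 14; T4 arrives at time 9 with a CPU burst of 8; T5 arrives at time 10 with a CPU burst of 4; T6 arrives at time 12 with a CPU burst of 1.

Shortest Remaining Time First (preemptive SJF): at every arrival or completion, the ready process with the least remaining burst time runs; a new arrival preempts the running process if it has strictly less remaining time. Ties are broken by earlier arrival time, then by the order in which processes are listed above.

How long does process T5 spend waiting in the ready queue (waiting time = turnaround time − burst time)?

Schedule: | T1 0-9 | T4 9-10 | T5 10-12 | T6 12-13 | T5 13-15 | T4 15-22 | T2 22-36 | T3 36-50 |
Completion: T1=9  T2=36  T3=50  T4=22  T5=15  T6=13
Turnaround (C−A): T1=9  T2=33  T3=41  T4=13  T5=5  T6=1
Waiting(T5) = turnaround − burst = 5 − 4 = 1

1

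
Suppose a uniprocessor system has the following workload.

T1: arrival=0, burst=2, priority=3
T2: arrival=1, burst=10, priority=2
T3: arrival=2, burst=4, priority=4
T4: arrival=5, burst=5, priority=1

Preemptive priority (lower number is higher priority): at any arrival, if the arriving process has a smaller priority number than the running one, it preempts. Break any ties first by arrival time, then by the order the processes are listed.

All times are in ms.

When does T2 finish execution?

Gantt: | T1 0-1 | T2 1-5 | T4 5-10 | T2 10-16 | T1 16-17 | T3 17-21 |
Completion: T1=17  T2=16  T3=21  T4=10

16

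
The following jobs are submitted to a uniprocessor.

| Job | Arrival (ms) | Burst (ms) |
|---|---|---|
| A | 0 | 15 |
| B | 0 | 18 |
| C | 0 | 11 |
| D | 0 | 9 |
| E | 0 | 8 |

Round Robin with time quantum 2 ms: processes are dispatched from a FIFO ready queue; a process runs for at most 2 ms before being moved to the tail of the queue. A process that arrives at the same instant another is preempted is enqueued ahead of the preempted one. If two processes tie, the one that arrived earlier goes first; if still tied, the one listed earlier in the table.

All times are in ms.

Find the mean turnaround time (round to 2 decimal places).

51.40

Timeline: | A 0-2 | B 2-4 | C 4-6 | D 6-8 | E 8-10 | A 10-12 | B 12-14 | C 14-16 | D 16-18 | E 18-20 | A 20-22 | B 22-24 | C 24-26 | D 26-28 | E 28-30 | A 30-32 | B 32-34 | C 34-36 | D 36-38 | E 38-40 | A 40-42 | B 42-44 | C 44-46 | D 46-47 | A 47-49 | B 49-51 | C 51-52 | A 52-54 | B 54-56 | A 56-57 | B 57-61 |
Completion: A=57  B=61  C=52  D=47  E=40
Turnaround (C−A): A=57  B=61  C=52  D=47  E=40
Turnaround times: A=57, B=61, C=52, D=47, E=40
Average turnaround = (57+61+52+47+40) / 5 = 257/5 = 51.40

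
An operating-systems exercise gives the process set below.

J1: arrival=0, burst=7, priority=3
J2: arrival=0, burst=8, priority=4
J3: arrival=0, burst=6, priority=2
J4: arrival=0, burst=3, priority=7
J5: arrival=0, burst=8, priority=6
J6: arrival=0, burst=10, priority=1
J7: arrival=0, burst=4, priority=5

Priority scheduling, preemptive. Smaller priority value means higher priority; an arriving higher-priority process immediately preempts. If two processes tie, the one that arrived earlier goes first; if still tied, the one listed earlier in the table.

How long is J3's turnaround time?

16

Schedule: | J6 0-10 | J3 10-16 | J1 16-23 | J2 23-31 | J7 31-35 | J5 35-43 | J4 43-46 |
Completion: J1=23  J2=31  J3=16  J4=46  J5=43  J6=10  J7=35
Turnaround (C−A): J1=23  J2=31  J3=16  J4=46  J5=43  J6=10  J7=35
Turnaround(J3) = completion − arrival = 16 − 0 = 16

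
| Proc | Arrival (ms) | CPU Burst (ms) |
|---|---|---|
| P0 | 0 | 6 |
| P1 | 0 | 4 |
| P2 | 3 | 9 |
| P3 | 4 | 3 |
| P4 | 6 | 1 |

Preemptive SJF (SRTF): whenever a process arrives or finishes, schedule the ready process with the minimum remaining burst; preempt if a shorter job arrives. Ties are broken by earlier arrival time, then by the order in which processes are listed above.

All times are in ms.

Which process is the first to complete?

Timeline: | P1 0-4 | P3 4-7 | P4 7-8 | P0 8-14 | P2 14-23 |
Completion: P0=14  P1=4  P2=23  P3=7  P4=8
Turnaround (C−A): P0=14  P1=4  P2=20  P3=3  P4=2
Finish order: P1 → P3 → P4 → P0 → P2

P1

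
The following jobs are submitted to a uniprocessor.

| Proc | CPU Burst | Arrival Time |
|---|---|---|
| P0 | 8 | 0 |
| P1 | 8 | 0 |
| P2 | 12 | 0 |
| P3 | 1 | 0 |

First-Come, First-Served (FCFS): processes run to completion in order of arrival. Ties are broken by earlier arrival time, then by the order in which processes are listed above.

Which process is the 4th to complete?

Gantt: | P0 0-8 | P1 8-16 | P2 16-28 | P3 28-29 |
Completion: P0=8  P1=16  P2=28  P3=29
Turnaround (C−A): P0=8  P1=16  P2=28  P3=29
Finish order: P0 → P1 → P2 → P3

P3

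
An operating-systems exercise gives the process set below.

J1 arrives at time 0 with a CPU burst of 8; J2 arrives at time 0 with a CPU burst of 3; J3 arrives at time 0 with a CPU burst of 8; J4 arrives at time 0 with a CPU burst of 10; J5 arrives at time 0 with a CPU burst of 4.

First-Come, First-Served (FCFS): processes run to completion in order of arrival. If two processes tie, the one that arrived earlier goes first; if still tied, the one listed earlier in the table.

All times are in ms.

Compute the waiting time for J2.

8

Schedule: | J1 0-8 | J2 8-11 | J3 11-19 | J4 19-29 | J5 29-33 |
Completion: J1=8  J2=11  J3=19  J4=29  J5=33
Turnaround (C−A): J1=8  J2=11  J3=19  J4=29  J5=33
Waiting(J2) = turnaround − burst = 11 − 3 = 8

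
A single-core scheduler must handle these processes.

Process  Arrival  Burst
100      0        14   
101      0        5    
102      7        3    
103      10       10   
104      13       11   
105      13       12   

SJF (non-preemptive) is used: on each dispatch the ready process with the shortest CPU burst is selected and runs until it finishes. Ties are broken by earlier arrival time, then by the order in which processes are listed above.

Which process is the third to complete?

102

Schedule: | 101 0-5 | 100 5-19 | 102 19-22 | 103 22-32 | 104 32-43 | 105 43-55 |
Completion: 100=19  101=5  102=22  103=32  104=43  105=55
Turnaround (C−A): 100=19  101=5  102=15  103=22  104=30  105=42
Finish order: 101 → 100 → 102 → 103 → 104 → 105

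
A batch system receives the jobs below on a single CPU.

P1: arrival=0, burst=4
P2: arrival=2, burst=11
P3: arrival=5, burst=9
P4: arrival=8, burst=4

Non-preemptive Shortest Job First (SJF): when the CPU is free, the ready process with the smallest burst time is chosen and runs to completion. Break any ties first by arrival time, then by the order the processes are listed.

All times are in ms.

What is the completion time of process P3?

28

Gantt: | P1 0-4 | P2 4-15 | P4 15-19 | P3 19-28 |
Completion: P1=4  P2=15  P3=28  P4=19
Turnaround (C−A): P1=4  P2=13  P3=23  P4=11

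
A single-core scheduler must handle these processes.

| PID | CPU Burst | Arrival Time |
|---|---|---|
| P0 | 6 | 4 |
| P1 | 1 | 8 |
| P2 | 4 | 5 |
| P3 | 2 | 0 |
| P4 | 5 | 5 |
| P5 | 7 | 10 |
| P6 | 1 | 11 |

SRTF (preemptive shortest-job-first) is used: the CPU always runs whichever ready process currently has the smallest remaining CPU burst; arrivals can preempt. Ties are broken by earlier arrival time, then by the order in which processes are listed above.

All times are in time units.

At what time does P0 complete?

Timeline: | P3 0-2 | idle 2-4 | P0 4-5 | P2 5-9 | P1 9-10 | P0 10-11 | P6 11-12 | P0 12-16 | P4 16-21 | P5 21-28 |
Completion: P0=16  P1=10  P2=9  P3=2  P4=21  P5=28  P6=12
Turnaround (C−A): P0=12  P1=2  P2=4  P3=2  P4=16  P5=18  P6=1

16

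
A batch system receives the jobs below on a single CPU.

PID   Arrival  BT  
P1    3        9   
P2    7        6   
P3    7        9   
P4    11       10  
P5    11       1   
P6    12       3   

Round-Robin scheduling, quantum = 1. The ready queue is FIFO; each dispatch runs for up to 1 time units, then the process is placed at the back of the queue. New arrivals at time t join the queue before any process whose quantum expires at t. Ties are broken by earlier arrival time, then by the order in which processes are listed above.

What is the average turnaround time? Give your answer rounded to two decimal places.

21.67

Timeline: | idle 0-3 | P1 3-7 | P2 7-8 | P3 8-9 | P1 9-10 | P2 10-11 | P3 11-12 | P1 12-13 | P4 13-14 | P5 14-15 | P2 15-16 | P6 16-17 | P3 17-18 | P1 18-19 | P4 19-20 | P2 20-21 | P6 21-22 | P3 22-23 | P1 23-24 | P4 24-25 | P2 25-26 | P6 26-27 | P3 27-28 | P1 28-29 | P4 29-30 | P2 30-31 | P3 31-32 | P4 32-33 | P3 33-34 | P4 34-35 | P3 35-36 | P4 36-37 | P3 37-38 | P4 38-41 |
Completion: P1=29  P2=31  P3=38  P4=41  P5=15  P6=27
Turnaround (C−A): P1=26  P2=24  P3=31  P4=30  P5=4  P6=15
Turnaround times: P1=26, P2=24, P3=31, P4=30, P5=4, P6=15
Average turnaround = (26+24+31+30+4+15) / 6 = 130/6 = 21.67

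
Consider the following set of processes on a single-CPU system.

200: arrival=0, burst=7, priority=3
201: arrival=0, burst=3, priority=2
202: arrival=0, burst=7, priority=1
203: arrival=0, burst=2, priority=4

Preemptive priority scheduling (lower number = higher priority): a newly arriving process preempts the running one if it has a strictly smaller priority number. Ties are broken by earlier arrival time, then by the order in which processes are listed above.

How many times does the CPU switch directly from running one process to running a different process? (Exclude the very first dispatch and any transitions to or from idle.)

3

Schedule: | 202 0-7 | 201 7-10 | 200 10-17 | 203 17-19 |
Completion: 200=17  201=10  202=7  203=19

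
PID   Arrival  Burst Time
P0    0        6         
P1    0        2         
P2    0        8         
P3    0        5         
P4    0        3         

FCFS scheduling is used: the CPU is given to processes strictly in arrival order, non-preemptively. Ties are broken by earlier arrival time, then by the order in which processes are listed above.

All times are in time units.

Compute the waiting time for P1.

6

Timeline: | P0 0-6 | P1 6-8 | P2 8-16 | P3 16-21 | P4 21-24 |
Completion: P0=6  P1=8  P2=16  P3=21  P4=24
Turnaround (C−A): P0=6  P1=8  P2=16  P3=21  P4=24
Waiting(P1) = turnaround − burst = 8 − 2 = 6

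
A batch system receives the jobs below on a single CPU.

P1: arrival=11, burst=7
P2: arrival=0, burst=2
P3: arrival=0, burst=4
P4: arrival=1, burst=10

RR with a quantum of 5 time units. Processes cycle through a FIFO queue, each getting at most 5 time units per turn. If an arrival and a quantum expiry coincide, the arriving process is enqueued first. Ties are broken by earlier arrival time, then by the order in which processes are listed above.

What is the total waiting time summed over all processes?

Schedule: | P2 0-2 | P3 2-6 | P4 6-11 | P1 11-16 | P4 16-21 | P1 21-23 |
Completion: P1=23  P2=2  P3=6  P4=21
Waiting = turnaround − burst: P1=5, P2=0, P3=2, P4=10
Total waiting = 5 + 0 + 2 + 10 = 17

17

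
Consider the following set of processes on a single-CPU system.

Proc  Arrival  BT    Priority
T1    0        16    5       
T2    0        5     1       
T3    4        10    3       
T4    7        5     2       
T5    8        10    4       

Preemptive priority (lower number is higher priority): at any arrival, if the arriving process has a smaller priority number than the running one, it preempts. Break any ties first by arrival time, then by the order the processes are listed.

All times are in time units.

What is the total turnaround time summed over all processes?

Timeline: | T2 0-5 | T3 5-7 | T4 7-12 | T3 12-20 | T5 20-30 | T1 30-46 |
Completion: T1=46  T2=5  T3=20  T4=12  T5=30
Turnaround = completion − arrival: T1=46, T2=5, T3=16, T4=5, T5=22
Total turnaround = 46 + 5 + 16 + 5 + 22 = 94

94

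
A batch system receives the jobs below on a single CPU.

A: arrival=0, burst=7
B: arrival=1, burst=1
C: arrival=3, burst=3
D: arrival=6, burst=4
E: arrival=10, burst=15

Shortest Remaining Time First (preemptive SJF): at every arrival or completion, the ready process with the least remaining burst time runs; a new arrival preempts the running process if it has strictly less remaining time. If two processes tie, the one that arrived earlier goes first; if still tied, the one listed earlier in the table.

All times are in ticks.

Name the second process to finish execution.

Schedule: | A 0-1 | B 1-2 | A 2-3 | C 3-6 | D 6-10 | A 10-15 | E 15-30 |
Completion: A=15  B=2  C=6  D=10  E=30
Finish order: B → C → D → A → E

C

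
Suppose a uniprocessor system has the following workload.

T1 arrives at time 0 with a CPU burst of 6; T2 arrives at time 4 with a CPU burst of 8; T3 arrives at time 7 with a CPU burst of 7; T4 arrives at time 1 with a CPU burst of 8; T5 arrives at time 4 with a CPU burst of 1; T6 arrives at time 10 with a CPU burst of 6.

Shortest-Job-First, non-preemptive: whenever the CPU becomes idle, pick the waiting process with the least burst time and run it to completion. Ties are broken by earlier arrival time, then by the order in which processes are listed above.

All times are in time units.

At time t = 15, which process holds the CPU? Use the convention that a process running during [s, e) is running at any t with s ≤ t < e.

T6

Schedule: | T1 0-6 | T5 6-7 | T3 7-14 | T6 14-20 | T4 20-28 | T2 28-36 |
Completion: T1=6  T2=36  T3=14  T4=28  T5=7  T6=20
Turnaround (C−A): T1=6  T2=32  T3=7  T4=27  T5=3  T6=10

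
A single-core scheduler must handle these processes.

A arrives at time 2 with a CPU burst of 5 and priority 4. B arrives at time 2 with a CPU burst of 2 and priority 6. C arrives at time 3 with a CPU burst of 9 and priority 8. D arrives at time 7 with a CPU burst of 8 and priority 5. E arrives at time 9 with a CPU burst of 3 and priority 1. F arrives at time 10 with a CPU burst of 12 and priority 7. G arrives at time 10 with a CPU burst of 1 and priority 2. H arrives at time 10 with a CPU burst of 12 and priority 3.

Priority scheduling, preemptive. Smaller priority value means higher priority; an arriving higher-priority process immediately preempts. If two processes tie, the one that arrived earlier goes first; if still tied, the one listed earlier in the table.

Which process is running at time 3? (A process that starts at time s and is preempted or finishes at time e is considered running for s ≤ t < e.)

Gantt: | idle 0-2 | A 2-7 | D 7-9 | E 9-12 | G 12-13 | H 13-25 | D 25-31 | B 31-33 | F 33-45 | C 45-54 |
Completion: A=7  B=33  C=54  D=31  E=12  F=45  G=13  H=25

A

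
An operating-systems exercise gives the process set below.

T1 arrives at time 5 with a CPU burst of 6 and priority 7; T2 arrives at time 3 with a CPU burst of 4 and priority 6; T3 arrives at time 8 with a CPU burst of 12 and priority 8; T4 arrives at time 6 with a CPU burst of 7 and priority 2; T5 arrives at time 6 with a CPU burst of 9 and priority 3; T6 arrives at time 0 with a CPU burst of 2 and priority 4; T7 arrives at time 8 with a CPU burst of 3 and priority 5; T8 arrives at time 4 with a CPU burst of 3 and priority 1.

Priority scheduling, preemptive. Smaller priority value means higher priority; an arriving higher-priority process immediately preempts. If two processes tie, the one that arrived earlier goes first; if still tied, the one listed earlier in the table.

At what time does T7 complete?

Schedule: | T6 0-2 | idle 2-3 | T2 3-4 | T8 4-7 | T4 7-14 | T5 14-23 | T7 23-26 | T2 26-29 | T1 29-35 | T3 35-47 |
Completion: T1=35  T2=29  T3=47  T4=14  T5=23  T6=2  T7=26  T8=7

26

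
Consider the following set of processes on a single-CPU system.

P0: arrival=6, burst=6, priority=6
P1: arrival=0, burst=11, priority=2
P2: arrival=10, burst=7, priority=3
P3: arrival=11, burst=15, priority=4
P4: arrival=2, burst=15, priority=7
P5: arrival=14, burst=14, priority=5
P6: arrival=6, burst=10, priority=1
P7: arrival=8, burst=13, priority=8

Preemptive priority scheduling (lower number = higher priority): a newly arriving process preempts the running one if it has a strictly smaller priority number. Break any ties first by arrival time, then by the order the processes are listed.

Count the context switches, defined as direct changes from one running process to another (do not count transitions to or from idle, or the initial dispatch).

Schedule: | P1 0-6 | P6 6-16 | P1 16-21 | P2 21-28 | P3 28-43 | P5 43-57 | P0 57-63 | P4 63-78 | P7 78-91 |
Completion: P0=63  P1=21  P2=28  P3=43  P4=78  P5=57  P6=16  P7=91

8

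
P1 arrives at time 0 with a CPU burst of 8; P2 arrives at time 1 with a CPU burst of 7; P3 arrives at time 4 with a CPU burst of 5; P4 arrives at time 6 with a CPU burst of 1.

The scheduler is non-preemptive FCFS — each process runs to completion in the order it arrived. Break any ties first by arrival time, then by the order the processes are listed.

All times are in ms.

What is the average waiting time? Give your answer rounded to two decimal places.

Gantt: | P1 0-8 | P2 8-15 | P3 15-20 | P4 20-21 |
Completion: P1=8  P2=15  P3=20  P4=21
Waiting times: P1=0, P2=7, P3=11, P4=14
Average waiting = (0+7+11+14) / 4 = 32/4 = 8.00

8.00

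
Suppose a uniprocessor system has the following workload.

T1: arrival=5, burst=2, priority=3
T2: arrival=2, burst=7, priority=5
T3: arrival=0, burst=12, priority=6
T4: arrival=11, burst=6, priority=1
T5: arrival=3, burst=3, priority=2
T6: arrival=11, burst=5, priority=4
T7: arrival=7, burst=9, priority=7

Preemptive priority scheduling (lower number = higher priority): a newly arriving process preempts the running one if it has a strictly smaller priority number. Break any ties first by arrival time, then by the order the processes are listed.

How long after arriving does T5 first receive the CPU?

0

Gantt: | T3 0-2 | T2 2-3 | T5 3-6 | T1 6-8 | T2 8-11 | T4 11-17 | T6 17-22 | T2 22-25 | T3 25-35 | T7 35-44 |
Completion: T1=8  T2=25  T3=35  T4=17  T5=6  T6=22  T7=44
Turnaround (C−A): T1=3  T2=23  T3=35  T4=6  T5=3  T6=11  T7=37
Response(T5) = first start − arrival = 3 − 3 = 0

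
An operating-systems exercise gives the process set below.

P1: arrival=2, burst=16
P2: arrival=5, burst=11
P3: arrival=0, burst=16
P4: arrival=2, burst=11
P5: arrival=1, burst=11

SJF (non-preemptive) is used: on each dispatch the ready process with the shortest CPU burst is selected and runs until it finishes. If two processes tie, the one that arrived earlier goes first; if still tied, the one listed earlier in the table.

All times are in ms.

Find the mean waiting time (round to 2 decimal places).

Timeline: | P3 0-16 | P5 16-27 | P4 27-38 | P2 38-49 | P1 49-65 |
Completion: P1=65  P2=49  P3=16  P4=38  P5=27
Waiting times: P1=47, P2=33, P3=0, P4=25, P5=15
Average waiting = (47+33+0+25+15) / 5 = 120/5 = 24.00

24.00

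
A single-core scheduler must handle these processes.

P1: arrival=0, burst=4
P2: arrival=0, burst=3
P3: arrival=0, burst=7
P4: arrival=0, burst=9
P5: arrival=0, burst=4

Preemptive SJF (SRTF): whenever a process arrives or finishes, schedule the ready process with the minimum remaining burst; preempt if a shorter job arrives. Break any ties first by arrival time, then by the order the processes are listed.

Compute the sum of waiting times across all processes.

39

Gantt: | P2 0-3 | P1 3-7 | P5 7-11 | P3 11-18 | P4 18-27 |
Completion: P1=7  P2=3  P3=18  P4=27  P5=11
Turnaround (C−A): P1=7  P2=3  P3=18  P4=27  P5=11
Waiting = turnaround − burst: P1=3, P2=0, P3=11, P4=18, P5=7
Total waiting = 3 + 0 + 11 + 18 + 7 = 39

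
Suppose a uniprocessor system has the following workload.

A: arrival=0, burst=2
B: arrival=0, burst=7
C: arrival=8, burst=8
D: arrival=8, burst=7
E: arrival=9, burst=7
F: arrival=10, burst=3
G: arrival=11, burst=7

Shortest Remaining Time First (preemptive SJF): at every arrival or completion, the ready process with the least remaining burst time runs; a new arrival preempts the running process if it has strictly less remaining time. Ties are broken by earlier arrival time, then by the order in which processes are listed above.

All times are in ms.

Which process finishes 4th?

D

Gantt: | A 0-2 | B 2-9 | D 9-10 | F 10-13 | D 13-19 | E 19-26 | G 26-33 | C 33-41 |
Completion: A=2  B=9  C=41  D=19  E=26  F=13  G=33
Finish order: A → B → F → D → E → G → C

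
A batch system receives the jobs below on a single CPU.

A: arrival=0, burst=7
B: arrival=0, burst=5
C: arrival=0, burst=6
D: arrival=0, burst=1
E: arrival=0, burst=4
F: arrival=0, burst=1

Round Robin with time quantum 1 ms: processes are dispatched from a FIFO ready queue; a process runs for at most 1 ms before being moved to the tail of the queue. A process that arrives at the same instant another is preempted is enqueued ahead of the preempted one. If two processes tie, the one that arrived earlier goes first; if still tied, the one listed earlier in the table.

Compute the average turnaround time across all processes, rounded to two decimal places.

15.83

Schedule: | A 0-1 | B 1-2 | C 2-3 | D 3-4 | E 4-5 | F 5-6 | A 6-7 | B 7-8 | C 8-9 | E 9-10 | A 10-11 | B 11-12 | C 12-13 | E 13-14 | A 14-15 | B 15-16 | C 16-17 | E 17-18 | A 18-19 | B 19-20 | C 20-21 | A 21-22 | C 22-23 | A 23-24 |
Completion: A=24  B=20  C=23  D=4  E=18  F=6
Turnaround (C−A): A=24  B=20  C=23  D=4  E=18  F=6
Turnaround times: A=24, B=20, C=23, D=4, E=18, F=6
Average turnaround = (24+20+23+4+18+6) / 6 = 95/6 = 15.83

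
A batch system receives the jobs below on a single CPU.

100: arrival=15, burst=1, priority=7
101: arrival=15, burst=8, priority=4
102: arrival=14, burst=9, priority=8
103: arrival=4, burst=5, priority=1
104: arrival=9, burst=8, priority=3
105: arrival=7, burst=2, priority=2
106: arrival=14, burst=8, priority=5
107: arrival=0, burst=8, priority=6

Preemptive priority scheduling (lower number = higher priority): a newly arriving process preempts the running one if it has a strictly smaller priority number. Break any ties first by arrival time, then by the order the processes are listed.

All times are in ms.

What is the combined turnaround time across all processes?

151

Schedule: | 107 0-4 | 103 4-9 | 105 9-11 | 104 11-19 | 101 19-27 | 106 27-35 | 107 35-39 | 100 39-40 | 102 40-49 |
Completion: 100=40  101=27  102=49  103=9  104=19  105=11  106=35  107=39
Turnaround (C−A): 100=25  101=12  102=35  103=5  104=10  105=4  106=21  107=39
Turnaround = completion − arrival: 100=25, 101=12, 102=35, 103=5, 104=10, 105=4, 106=21, 107=39
Total turnaround = 25 + 12 + 35 + 5 + 10 + 4 + 21 + 39 = 151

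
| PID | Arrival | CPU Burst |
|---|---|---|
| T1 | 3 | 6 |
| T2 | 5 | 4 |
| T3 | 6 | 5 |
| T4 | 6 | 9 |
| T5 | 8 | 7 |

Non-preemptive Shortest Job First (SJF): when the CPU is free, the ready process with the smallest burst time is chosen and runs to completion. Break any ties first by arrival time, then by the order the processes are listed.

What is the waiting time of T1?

Timeline: | idle 0-3 | T1 3-9 | T2 9-13 | T3 13-18 | T5 18-25 | T4 25-34 |
Completion: T1=9  T2=13  T3=18  T4=34  T5=25
Turnaround (C−A): T1=6  T2=8  T3=12  T4=28  T5=17
Waiting(T1) = turnaround − burst = 6 − 6 = 0

0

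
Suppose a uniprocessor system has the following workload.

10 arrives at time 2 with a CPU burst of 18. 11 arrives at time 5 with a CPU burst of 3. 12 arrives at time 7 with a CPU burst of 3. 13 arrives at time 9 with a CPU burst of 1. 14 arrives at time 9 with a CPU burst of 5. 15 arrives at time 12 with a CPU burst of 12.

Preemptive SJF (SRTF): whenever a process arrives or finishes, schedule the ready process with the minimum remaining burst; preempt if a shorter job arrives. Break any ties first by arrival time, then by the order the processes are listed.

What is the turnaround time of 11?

Schedule: | idle 0-2 | 10 2-5 | 11 5-8 | 12 8-9 | 13 9-10 | 12 10-12 | 14 12-17 | 15 17-29 | 10 29-44 |
Completion: 10=44  11=8  12=12  13=10  14=17  15=29
Turnaround (C−A): 10=42  11=3  12=5  13=1  14=8  15=17
Turnaround(11) = completion − arrival = 8 − 5 = 3

3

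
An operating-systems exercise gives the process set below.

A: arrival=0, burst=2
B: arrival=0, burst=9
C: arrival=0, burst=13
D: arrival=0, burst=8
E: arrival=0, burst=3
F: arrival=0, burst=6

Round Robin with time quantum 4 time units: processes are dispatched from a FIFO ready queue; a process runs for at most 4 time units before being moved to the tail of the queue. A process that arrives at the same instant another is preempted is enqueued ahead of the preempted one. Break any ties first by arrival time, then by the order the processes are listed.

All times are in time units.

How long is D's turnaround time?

33

Schedule: | A 0-2 | B 2-6 | C 6-10 | D 10-14 | E 14-17 | F 17-21 | B 21-25 | C 25-29 | D 29-33 | F 33-35 | B 35-36 | C 36-41 |
Completion: A=2  B=36  C=41  D=33  E=17  F=35
Turnaround (C−A): A=2  B=36  C=41  D=33  E=17  F=35
Turnaround(D) = completion − arrival = 33 − 0 = 33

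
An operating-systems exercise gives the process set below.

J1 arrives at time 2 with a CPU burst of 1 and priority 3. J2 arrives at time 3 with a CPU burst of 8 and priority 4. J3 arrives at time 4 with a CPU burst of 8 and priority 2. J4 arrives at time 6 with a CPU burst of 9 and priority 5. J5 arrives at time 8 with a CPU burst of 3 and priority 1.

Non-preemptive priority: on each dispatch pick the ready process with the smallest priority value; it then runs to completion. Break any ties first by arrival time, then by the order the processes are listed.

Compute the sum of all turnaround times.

58

Gantt: | idle 0-2 | J1 2-3 | J2 3-11 | J5 11-14 | J3 14-22 | J4 22-31 |
Completion: J1=3  J2=11  J3=22  J4=31  J5=14
Turnaround (C−A): J1=1  J2=8  J3=18  J4=25  J5=6
Turnaround = completion − arrival: J1=1, J2=8, J3=18, J4=25, J5=6
Total turnaround = 1 + 8 + 18 + 25 + 6 = 58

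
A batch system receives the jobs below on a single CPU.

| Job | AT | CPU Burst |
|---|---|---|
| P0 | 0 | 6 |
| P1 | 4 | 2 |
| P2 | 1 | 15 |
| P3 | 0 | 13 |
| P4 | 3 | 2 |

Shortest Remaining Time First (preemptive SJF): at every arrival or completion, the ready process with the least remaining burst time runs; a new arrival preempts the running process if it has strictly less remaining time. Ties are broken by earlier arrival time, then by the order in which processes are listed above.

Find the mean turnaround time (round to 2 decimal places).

Gantt: | P0 0-3 | P4 3-5 | P1 5-7 | P0 7-10 | P3 10-23 | P2 23-38 |
Completion: P0=10  P1=7  P2=38  P3=23  P4=5
Turnaround (C−A): P0=10  P1=3  P2=37  P3=23  P4=2
Turnaround times: P0=10, P1=3, P2=37, P3=23, P4=2
Average turnaround = (10+3+37+23+2) / 5 = 75/5 = 15.00

15.00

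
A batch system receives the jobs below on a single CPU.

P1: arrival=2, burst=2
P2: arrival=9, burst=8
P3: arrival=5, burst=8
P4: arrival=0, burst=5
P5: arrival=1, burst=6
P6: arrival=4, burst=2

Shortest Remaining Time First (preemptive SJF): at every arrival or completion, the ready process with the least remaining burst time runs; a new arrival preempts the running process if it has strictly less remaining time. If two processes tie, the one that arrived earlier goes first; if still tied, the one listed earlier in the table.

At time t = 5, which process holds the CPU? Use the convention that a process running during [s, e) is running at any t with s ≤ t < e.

Gantt: | P4 0-2 | P1 2-4 | P6 4-6 | P4 6-9 | P5 9-15 | P3 15-23 | P2 23-31 |
Completion: P1=4  P2=31  P3=23  P4=9  P5=15  P6=6

P6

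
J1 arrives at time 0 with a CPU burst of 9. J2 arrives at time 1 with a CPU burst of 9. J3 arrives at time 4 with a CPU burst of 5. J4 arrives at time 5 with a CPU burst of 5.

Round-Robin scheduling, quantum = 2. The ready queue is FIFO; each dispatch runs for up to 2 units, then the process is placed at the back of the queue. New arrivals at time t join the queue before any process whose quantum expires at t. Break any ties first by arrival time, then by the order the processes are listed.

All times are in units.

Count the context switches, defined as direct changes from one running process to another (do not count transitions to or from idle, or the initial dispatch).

15

Gantt: | J1 0-2 | J2 2-4 | J1 4-6 | J3 6-8 | J2 8-10 | J4 10-12 | J1 12-14 | J3 14-16 | J2 16-18 | J4 18-20 | J1 20-22 | J3 22-23 | J2 23-25 | J4 25-26 | J1 26-27 | J2 27-28 |
Completion: J1=27  J2=28  J3=23  J4=26
Turnaround (C−A): J1=27  J2=27  J3=19  J4=21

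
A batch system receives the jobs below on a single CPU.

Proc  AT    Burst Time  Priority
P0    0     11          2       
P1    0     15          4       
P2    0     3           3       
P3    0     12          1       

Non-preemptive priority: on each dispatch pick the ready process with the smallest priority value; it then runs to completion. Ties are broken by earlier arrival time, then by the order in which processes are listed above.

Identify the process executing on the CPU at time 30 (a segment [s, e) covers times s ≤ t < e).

P1

Schedule: | P3 0-12 | P0 12-23 | P2 23-26 | P1 26-41 |
Completion: P0=23  P1=41  P2=26  P3=12
Turnaround (C−A): P0=23  P1=41  P2=26  P3=12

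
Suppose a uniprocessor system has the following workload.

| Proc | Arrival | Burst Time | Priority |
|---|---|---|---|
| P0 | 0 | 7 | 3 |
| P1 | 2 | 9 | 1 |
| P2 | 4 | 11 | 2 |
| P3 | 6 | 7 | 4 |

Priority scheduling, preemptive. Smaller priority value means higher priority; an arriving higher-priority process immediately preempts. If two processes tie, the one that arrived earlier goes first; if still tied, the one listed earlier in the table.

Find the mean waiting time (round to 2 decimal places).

12.00

Gantt: | P0 0-2 | P1 2-11 | P2 11-22 | P0 22-27 | P3 27-34 |
Completion: P0=27  P1=11  P2=22  P3=34
Waiting times: P0=20, P1=0, P2=7, P3=21
Average waiting = (20+0+7+21) / 4 = 48/4 = 12.00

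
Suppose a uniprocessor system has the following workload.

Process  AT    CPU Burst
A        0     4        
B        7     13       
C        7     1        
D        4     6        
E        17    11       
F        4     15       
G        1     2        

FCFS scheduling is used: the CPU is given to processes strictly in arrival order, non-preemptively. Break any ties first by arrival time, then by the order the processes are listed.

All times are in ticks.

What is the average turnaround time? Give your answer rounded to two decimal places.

20.29

Schedule: | A 0-4 | G 4-6 | D 6-12 | F 12-27 | B 27-40 | C 40-41 | E 41-52 |
Completion: A=4  B=40  C=41  D=12  E=52  F=27  G=6
Turnaround (C−A): A=4  B=33  C=34  D=8  E=35  F=23  G=5
Turnaround times: A=4, B=33, C=34, D=8, E=35, F=23, G=5
Average turnaround = (4+33+34+8+35+23+5) / 7 = 142/7 = 20.29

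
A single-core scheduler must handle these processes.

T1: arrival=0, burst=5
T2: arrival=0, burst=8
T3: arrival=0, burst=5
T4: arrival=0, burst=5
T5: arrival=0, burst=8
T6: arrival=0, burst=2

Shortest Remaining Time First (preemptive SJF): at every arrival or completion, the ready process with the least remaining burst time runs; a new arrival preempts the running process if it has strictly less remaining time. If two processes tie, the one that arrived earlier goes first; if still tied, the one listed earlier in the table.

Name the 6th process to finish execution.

Schedule: | T6 0-2 | T1 2-7 | T3 7-12 | T4 12-17 | T2 17-25 | T5 25-33 |
Completion: T1=7  T2=25  T3=12  T4=17  T5=33  T6=2
Finish order: T6 → T1 → T3 → T4 → T2 → T5

T5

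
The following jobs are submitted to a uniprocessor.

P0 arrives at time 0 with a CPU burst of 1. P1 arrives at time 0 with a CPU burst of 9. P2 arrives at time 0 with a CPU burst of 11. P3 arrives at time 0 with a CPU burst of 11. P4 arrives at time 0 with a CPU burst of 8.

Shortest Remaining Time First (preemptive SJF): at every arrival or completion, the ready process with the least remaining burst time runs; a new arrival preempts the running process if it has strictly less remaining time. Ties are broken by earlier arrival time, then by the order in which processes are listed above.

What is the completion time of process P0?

Gantt: | P0 0-1 | P4 1-9 | P1 9-18 | P2 18-29 | P3 29-40 |
Completion: P0=1  P1=18  P2=29  P3=40  P4=9

1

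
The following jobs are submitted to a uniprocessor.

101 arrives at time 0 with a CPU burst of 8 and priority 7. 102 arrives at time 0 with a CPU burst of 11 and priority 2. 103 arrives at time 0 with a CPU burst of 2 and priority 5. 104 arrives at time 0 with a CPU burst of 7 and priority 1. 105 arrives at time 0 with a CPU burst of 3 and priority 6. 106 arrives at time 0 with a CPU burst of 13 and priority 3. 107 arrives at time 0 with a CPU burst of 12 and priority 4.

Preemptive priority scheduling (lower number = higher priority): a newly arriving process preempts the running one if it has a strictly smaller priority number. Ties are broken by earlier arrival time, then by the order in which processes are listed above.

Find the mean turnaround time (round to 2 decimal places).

Timeline: | 104 0-7 | 102 7-18 | 106 18-31 | 107 31-43 | 103 43-45 | 105 45-48 | 101 48-56 |
Completion: 101=56  102=18  103=45  104=7  105=48  106=31  107=43
Turnaround (C−A): 101=56  102=18  103=45  104=7  105=48  106=31  107=43
Turnaround times: 101=56, 102=18, 103=45, 104=7, 105=48, 106=31, 107=43
Average turnaround = (56+18+45+7+48+31+43) / 7 = 248/7 = 35.43

35.43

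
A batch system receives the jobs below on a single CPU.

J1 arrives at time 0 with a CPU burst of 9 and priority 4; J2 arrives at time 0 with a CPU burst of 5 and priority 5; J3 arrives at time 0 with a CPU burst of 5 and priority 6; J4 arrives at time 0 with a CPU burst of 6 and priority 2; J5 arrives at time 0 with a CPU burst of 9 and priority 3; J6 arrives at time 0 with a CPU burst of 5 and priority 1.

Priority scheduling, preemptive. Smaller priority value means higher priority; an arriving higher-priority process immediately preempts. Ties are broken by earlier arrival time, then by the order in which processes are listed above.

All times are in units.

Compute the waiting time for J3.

34

Timeline: | J6 0-5 | J4 5-11 | J5 11-20 | J1 20-29 | J2 29-34 | J3 34-39 |
Completion: J1=29  J2=34  J3=39  J4=11  J5=20  J6=5
Turnaround (C−A): J1=29  J2=34  J3=39  J4=11  J5=20  J6=5
Waiting(J3) = turnaround − burst = 39 − 5 = 34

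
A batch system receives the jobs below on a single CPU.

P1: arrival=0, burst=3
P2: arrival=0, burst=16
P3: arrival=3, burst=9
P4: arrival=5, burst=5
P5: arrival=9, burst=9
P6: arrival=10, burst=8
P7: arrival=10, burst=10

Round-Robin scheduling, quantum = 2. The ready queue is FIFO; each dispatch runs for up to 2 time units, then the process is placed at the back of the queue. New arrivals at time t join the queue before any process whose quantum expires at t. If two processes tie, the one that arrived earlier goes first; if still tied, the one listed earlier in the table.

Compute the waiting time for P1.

Timeline: | P1 0-2 | P2 2-4 | P1 4-5 | P3 5-7 | P2 7-9 | P4 9-11 | P3 11-13 | P5 13-15 | P2 15-17 | P6 17-19 | P7 19-21 | P4 21-23 | P3 23-25 | P5 25-27 | P2 27-29 | P6 29-31 | P7 31-33 | P4 33-34 | P3 34-36 | P5 36-38 | P2 38-40 | P6 40-42 | P7 42-44 | P3 44-45 | P5 45-47 | P2 47-49 | P6 49-51 | P7 51-53 | P5 53-54 | P2 54-56 | P7 56-58 | P2 58-60 |
Completion: P1=5  P2=60  P3=45  P4=34  P5=54  P6=51  P7=58
Waiting(P1) = turnaround − burst = 5 − 3 = 2

2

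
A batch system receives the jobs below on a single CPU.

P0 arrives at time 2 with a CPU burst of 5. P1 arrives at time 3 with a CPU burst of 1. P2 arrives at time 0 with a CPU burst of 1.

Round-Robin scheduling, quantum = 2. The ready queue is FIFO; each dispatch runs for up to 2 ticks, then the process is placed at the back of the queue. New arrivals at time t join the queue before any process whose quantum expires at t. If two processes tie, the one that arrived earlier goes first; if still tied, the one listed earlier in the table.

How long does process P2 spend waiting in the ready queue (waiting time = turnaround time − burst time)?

Gantt: | P2 0-1 | idle 1-2 | P0 2-4 | P1 4-5 | P0 5-8 |
Completion: P0=8  P1=5  P2=1
Waiting(P2) = turnaround − burst = 1 − 1 = 0

0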